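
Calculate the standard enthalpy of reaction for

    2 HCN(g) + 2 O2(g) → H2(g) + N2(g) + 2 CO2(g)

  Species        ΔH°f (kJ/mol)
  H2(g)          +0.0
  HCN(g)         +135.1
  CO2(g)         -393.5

ΔH° = -1057.2 kJ/mol

ΔH°rxn = Σ nΔHf°(products) − Σ nΔHf°(reactants).
Products: 1·(+0.0) + 1·(+0.0) + 2·(-393.5) = -787.0
Reactants: 2·(+135.1) + 2·(+0.0) = +270.2
ΔH° = (-787.0) − (+270.2) = -1057.2 kJ/mol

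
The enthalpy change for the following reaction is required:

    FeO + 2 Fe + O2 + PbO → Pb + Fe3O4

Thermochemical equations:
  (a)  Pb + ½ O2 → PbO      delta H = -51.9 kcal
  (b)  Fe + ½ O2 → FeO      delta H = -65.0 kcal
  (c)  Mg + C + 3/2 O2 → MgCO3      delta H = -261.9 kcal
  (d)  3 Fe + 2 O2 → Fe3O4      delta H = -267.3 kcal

(a) reversed: +51.9 kcal
(b) reversed: +65.0 kcal
(c): not needed.
(d) as written: -267.3 kcal
Summing the manipulated equations, delta H = (-1)·(-51.9) + (-1)·(-65.0) + (1)·(-267.3) = -150.4 kcal

delta H = -150.4 kcal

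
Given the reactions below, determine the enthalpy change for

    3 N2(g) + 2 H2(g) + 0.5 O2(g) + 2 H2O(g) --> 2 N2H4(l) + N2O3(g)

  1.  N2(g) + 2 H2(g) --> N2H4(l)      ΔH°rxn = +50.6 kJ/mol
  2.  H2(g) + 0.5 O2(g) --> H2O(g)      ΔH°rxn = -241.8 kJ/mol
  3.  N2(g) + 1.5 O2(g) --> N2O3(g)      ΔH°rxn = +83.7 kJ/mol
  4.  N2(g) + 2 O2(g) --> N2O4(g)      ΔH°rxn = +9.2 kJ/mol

eq. 1 × 2: (2)·(+50.6) = +101.2 kJ/mol
eq. 2 reversed and × 2: (-2)·(-241.8) = +483.6 kJ/mol
eq. 3 as written: +83.7 kJ/mol
eq. 4: not needed.
ΔH°rxn = (2)·(+50.6) + (-2)·(-241.8) + (1)·(+83.7) = 668.5 kJ/mol

ΔH°rxn = 668.5 kJ/mol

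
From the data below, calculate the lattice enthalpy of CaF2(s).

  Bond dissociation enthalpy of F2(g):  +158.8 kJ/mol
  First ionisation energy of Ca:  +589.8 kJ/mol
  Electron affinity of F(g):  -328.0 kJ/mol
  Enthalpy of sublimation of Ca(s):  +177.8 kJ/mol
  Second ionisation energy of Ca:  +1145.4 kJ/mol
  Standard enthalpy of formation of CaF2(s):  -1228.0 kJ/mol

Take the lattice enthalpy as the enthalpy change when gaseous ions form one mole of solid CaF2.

ΔHf° = 1·ΔHsub + 1·(ΣIE) + 1·D(F2) + 2·EA + U
-1228.0 = 1·(+177.8) + 1·(+1735.2) + 1·(+158.8) + 2·(-328.0) + U
U = -1228.0 − (+1415.8) = -2643.8 kJ/mol

U = -2643.8 kJ/mol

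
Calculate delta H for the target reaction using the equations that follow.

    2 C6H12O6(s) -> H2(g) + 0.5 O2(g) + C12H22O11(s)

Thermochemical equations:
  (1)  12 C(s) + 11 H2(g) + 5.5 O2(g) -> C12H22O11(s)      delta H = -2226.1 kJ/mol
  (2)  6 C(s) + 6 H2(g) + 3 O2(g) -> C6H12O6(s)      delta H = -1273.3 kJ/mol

(1) as written: -2226.1 kJ/mol
(2) reversed and × 2: (-2)·(-1273.3) = +2546.6 kJ/mol
delta H = (1)·(-2226.1) + (-2)·(-1273.3) = 320.5 kJ/mol

delta H = 320.5 kJ/mol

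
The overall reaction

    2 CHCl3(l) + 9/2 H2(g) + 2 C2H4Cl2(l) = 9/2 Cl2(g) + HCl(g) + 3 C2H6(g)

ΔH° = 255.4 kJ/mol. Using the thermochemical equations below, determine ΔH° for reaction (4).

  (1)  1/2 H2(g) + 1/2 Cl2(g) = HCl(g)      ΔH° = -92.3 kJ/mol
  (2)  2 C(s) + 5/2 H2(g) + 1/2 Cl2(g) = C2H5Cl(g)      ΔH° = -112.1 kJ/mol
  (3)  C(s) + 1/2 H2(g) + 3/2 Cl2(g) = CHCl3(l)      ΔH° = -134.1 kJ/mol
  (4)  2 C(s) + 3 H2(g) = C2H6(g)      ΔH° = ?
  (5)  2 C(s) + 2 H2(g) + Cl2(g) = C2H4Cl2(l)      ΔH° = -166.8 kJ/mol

ΔH° = -84.7 kJ/mol

(1) as written (HCl(g) already on the product side): -92.3 kJ/mol
(2): not needed (C2H5Cl(g) appears nowhere else).
(3) reversed and × 2 (reverse to put CHCl3(l) on the reactant side; scale by 2 for the 2 CHCl3(l)): (-2)·(-134.1) = +268.2 kJ/mol
(4) × 3 (×3 to match 3 C2H6(g) in the target): contributes 3·x
(5) reversed and × 2 (reverse to put C2H4Cl2(l) on the reactant side; ×2 to match 2 C2H4Cl2(l) in the target): (-2)·(-166.8) = +333.6 kJ/mol
+255.4 = (-92.3) + (+268.2) + (+333.6) + 3·x
x = (+255.4 − (+509.5)) / (3) = -84.7 kJ/mol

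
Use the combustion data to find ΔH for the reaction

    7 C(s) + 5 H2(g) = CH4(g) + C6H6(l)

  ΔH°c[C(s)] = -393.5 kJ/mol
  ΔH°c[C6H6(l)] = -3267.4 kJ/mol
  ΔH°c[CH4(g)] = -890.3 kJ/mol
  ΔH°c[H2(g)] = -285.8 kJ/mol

With combustion enthalpies, reactants minus products:
= [7·(-393.5) + 5·(-285.8)] − [1·(-890.3) + 1·(-3267.4)]
= -25.8 kJ/mol

ΔH = -25.8 kJ/mol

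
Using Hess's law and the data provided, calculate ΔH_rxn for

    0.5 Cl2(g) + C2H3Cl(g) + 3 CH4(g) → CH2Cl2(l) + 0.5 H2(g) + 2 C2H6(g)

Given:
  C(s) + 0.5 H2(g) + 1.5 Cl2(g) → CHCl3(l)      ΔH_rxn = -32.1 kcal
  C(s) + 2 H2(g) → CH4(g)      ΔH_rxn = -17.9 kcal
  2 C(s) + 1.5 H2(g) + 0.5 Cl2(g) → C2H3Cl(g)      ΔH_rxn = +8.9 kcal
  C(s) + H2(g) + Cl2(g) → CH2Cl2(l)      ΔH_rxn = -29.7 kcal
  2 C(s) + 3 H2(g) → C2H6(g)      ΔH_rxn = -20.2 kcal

ΔH_rxn = -25.3 kcal

equation 1: not needed.
equation 2 reversed and × 3: (-3)·(-17.9) = +53.7 kcal
equation 3 reversed: -8.9 kcal
equation 4 as written: -29.7 kcal
equation 5 × 2: (2)·(-20.2) = -40.4 kcal
Combining the equations, ΔH_rxn = (-3)·(-17.9) + (-1)·(+8.9) + (1)·(-29.7) + (2)·(-20.2) = -25.3 kcal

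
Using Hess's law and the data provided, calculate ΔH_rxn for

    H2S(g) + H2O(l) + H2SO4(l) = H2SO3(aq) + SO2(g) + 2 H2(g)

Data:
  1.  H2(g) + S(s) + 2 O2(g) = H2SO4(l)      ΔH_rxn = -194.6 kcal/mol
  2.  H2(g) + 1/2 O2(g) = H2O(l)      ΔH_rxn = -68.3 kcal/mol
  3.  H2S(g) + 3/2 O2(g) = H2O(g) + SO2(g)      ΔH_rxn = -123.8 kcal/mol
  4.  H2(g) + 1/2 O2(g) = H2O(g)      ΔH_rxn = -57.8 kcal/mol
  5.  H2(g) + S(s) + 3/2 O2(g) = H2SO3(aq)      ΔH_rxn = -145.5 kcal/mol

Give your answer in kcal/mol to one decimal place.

ΔH_rxn = 51.4 kcal/mol

eq. 1 reversed (H2SO4(l) must end up as a reactant): +194.6 kcal/mol
eq. 2 reversed (H2O(l) must end up as a reactant): +68.3 kcal/mol
eq. 3 as written (H2S(g) already on the reactant side): -123.8 kcal/mol
eq. 4 reversed: +57.8 kcal/mol
eq. 5 as written (H2SO3(aq) already on the product side): -145.5 kcal/mol
Summing the manipulated equations, ΔH_rxn = (+194.6) + (+68.3) + (-123.8) + (+57.8) + (-145.5) = 51.4 kcal/mol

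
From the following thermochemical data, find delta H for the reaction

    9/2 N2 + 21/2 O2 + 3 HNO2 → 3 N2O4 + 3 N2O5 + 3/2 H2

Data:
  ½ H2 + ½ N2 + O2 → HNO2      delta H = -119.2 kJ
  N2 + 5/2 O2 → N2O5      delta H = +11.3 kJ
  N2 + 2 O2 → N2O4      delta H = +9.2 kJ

equation 1 reversed and × 3: (-3)·(-119.2) = +357.6 kJ
equation 2 × 3: (3)·(+11.3) = +33.9 kJ
equation 3 × 3: (3)·(+9.2) = +27.6 kJ
delta H = (+357.6) + (+33.9) + (+27.6) = 419.1 kJ

delta H = 419.1 kJ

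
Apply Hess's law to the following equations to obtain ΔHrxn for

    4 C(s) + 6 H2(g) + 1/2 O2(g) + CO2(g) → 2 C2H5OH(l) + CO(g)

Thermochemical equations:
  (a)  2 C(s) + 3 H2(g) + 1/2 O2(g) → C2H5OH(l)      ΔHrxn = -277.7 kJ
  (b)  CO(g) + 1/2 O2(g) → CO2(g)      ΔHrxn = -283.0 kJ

(a) × 2 (×2 to match 2 C2H5OH(l) in the target): (2)·(-277.7) = -555.4 kJ
(b) reversed (reverse to put CO(g) on the product side): +283.0 kJ
ΔHrxn = (-555.4) + (+283.0) = -272.4 kJ

ΔHrxn = -272.4 kJ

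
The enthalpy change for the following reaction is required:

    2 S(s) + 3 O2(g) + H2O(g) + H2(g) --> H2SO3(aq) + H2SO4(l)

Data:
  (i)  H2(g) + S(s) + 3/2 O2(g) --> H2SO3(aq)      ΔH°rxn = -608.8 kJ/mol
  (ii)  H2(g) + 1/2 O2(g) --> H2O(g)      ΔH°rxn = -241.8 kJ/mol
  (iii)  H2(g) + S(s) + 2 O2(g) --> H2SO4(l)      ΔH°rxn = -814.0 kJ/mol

(i) as written (H2SO3(aq) already on the product side): -608.8 kJ/mol
(ii) reversed (H2O(g) must end up as a reactant): +241.8 kJ/mol
(iii) as written (H2SO4(l) already on the product side): -814.0 kJ/mol
Since enthalpy is a state function, ΔH°rxn = (-608.8) + (+241.8) + (-814.0) = -1181.0 kJ/mol

ΔH°rxn = -1181.0 kJ/mol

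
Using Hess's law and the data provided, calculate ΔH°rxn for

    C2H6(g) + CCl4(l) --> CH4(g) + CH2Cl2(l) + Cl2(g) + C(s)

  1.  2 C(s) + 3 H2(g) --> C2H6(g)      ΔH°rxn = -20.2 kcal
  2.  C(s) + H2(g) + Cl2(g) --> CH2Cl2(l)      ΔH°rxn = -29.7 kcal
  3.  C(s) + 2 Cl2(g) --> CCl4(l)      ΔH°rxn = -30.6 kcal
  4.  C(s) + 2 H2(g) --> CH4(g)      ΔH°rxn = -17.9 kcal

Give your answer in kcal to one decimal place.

eq. 1 reversed: +20.2 kcal
eq. 2 as written: -29.7 kcal
eq. 3 reversed: +30.6 kcal
eq. 4 as written: -17.9 kcal
By Hess's law, ΔH°rxn = (-1)·(-20.2) + (1)·(-29.7) + (-1)·(-30.6) + (1)·(-17.9) = 3.2 kcal

ΔH°rxn = 3.2 kcal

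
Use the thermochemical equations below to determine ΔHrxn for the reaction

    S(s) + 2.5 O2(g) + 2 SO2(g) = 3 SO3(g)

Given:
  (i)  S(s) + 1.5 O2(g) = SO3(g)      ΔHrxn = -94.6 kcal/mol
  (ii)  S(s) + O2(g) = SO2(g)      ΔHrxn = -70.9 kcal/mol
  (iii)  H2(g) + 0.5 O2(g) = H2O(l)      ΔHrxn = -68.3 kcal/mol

(i) × 3 (scale by 3 for the 3 SO3(g)): (3)·(-94.6) = -283.8 kcal/mol
(ii) reversed and × 2 (SO2(g) must end up as a reactant; scale by 2 for the 2 SO2(g)): (-2)·(-70.9) = +141.8 kcal/mol
(iii): not needed (H2O(l) appears nowhere else).
ΔHrxn = (-283.8) + (+141.8) = -142.0 kcal/mol

ΔHrxn = -142.0 kcal/mol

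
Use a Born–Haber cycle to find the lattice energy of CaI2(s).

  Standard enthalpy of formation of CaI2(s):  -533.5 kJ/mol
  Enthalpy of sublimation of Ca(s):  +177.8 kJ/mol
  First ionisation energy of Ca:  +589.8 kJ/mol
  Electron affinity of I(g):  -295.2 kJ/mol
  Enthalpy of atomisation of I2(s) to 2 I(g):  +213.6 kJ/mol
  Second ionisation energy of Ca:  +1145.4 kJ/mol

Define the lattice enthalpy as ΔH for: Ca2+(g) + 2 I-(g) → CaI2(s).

U = -2069.7 kJ/mol

ΔHf° = 1·ΔHsub + 1·(ΣIE) + 1·D(I2) + 2·EA + U
-533.5 = 1·(+177.8) + 1·(+1735.2) + 1·(+213.6) + 2·(-295.2) + U
U = -533.5 − (+1536.2) = -2069.7 kJ/mol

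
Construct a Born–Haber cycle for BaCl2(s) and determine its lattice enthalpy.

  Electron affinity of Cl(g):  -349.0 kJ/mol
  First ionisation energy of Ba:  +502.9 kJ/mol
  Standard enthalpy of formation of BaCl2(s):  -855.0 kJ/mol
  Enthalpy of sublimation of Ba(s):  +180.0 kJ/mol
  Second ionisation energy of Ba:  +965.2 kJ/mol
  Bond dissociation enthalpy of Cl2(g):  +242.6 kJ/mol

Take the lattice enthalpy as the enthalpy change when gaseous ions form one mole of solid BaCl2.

U = -2047.7 kJ/mol

ΔHf° = 1·ΔHsub + 1·(ΣIE) + 1·D(Cl2) + 2·EA + U
-855.0 = 1·(+180.0) + 1·(+1468.1) + 1·(+242.6) + 2·(-349.0) + U
U = -855.0 − (+1192.7) = -2047.7 kJ/mol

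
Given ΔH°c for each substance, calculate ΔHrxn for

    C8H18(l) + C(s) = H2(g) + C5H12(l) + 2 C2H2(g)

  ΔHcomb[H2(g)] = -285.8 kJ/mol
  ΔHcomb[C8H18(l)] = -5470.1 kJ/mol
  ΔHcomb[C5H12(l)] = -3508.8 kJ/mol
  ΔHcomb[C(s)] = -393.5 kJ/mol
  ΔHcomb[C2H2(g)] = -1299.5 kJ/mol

ΔHrxn = 530.0 kJ/mol

Using ΔH = Σ nΔHc°(reactants) − Σ nΔHc°(products):
= [1·(-5470.1) + 1·(-393.5)] − [1·(-285.8) + 1·(-3508.8) + 2·(-1299.5)]
= 530.0 kJ/mol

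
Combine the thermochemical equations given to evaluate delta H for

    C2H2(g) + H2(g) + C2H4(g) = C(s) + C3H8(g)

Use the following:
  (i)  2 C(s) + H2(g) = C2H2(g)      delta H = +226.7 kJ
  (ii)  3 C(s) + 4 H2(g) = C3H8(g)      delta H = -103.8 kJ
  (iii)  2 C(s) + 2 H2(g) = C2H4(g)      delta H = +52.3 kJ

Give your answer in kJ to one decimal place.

(i) reversed: -226.7 kJ
(ii) as written: -103.8 kJ
(iii) reversed: -52.3 kJ
delta H = (-1)·(+226.7) + (1)·(-103.8) + (-1)·(+52.3) = -382.8 kJ

delta H = -382.8 kJ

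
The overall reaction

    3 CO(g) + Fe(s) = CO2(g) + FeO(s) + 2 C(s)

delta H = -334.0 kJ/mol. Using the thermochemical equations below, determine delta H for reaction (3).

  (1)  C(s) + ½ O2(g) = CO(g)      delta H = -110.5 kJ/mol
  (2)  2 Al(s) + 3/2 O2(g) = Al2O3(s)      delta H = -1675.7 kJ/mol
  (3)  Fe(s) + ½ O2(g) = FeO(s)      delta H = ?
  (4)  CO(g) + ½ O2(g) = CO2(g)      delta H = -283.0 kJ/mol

delta H = -272.0 kJ/mol

(1) reversed and × 2: (-2)·(-110.5) = +221.0 kJ/mol
(2): not needed.
(3) as written: contributes x
(4) as written: -283.0 kJ/mol
-334.0 = (+221.0) + (-283.0) + x
x = (-334.0 − (-62.0)) / (1) = -272.0 kJ/mol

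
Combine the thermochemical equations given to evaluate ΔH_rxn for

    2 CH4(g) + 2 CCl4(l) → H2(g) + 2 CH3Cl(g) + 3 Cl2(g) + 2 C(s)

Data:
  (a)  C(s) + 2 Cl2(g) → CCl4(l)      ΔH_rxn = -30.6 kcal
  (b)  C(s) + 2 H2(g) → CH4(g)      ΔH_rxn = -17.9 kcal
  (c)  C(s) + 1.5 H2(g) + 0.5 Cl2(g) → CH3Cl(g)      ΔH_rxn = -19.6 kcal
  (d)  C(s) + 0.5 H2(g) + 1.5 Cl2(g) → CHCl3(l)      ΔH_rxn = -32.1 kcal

(a) reversed and × 2: (-2)·(-30.6) = +61.2 kcal
(b) reversed and × 2: (-2)·(-17.9) = +35.8 kcal
(c) × 2: (2)·(-19.6) = -39.2 kcal
(d): not needed.
ΔH_rxn = (-2)·(-30.6) + (-2)·(-17.9) + (2)·(-19.6) = 57.8 kcal

ΔH_rxn = 57.8 kcal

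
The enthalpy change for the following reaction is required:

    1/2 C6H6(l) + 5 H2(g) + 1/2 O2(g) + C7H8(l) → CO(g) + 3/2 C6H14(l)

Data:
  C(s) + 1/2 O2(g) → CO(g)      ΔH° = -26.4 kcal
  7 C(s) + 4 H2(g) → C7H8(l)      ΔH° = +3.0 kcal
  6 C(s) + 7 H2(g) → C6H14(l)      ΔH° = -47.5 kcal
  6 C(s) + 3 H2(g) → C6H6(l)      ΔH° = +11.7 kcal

equation 1 as written: -26.4 kcal
equation 2 reversed: -3.0 kcal
equation 3 × 3/2: (3/2)·(-47.5) = -71.25 kcal
equation 4 reversed and × 1/2: (-1/2)·(+11.7) = -5.85 kcal
ΔH° = (-26.4) + (-3.0) + (-71.25) + (-5.85) = -106.5 kcal

ΔH° = -106.5 kcal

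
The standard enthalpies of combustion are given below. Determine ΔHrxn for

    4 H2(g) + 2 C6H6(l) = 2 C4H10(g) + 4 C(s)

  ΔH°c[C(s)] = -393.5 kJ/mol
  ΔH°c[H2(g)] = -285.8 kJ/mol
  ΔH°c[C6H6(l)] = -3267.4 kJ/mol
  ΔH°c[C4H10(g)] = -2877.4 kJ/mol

ΔHrxn = -349.2 kJ/mol

With combustion enthalpies, reactants minus products:
= [4·(-285.8) + 2·(-3267.4)] − [2·(-2877.4) + 4·(-393.5)]
= -349.2 kJ/mol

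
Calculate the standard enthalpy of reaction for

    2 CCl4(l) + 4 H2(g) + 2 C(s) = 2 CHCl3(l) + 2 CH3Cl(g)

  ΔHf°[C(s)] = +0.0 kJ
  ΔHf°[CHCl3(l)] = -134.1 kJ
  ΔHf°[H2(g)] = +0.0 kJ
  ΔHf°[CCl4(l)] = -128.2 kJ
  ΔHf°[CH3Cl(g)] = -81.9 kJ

Products: 2·(-134.1) + 2·(-81.9) = -432.0
Reactants: 2·(-128.2) + 4·(+0.0) + 2·(+0.0) = -256.4
ΔH_rxn = (-432.0) − (-256.4) = -175.6 kJ

ΔH_rxn = -175.6 kJ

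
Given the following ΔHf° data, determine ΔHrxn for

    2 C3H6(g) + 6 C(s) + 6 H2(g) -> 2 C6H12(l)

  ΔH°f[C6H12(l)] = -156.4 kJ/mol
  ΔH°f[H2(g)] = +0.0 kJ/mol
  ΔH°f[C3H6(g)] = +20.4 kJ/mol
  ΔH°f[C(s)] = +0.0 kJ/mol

ΔHrxn = -353.6 kJ/mol

Products: 2·(-156.4) = -312.8
Reactants: 2·(+20.4) + 6·(+0.0) + 6·(+0.0) = +40.8
ΔHrxn = (-312.8) − (+40.8) = -353.6 kJ/mol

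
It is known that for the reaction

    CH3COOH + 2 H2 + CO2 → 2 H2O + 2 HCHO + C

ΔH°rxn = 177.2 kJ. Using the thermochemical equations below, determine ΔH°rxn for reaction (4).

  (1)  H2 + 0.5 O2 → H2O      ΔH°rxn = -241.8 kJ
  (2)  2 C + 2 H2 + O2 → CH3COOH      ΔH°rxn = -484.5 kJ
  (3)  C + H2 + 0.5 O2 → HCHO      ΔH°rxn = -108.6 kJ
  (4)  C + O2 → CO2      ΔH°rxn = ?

ΔH°rxn = -393.5 kJ

(1) × 2 (×2 to match 2 H2O in the target): (2)·(-241.8) = -483.6 kJ
(2) reversed (reverse to put CH3COOH on the reactant side): +484.5 kJ
(3) × 2 (scale by 2 for the 2 HCHO): (2)·(-108.6) = -217.2 kJ
(4) reversed (CO2 must end up as a reactant): contributes −x
+177.2 = (-483.6) + (+484.5) + (-217.2) − x
x = (+177.2 − (-216.3)) / (-1) = -393.5 kJ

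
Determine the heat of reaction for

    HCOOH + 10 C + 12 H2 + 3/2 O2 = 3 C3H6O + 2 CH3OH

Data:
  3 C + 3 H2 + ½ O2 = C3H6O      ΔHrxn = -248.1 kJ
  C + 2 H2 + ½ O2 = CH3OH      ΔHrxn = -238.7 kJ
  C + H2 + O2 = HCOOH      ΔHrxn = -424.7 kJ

equation 1 × 3: (3)·(-248.1) = -744.3 kJ
equation 2 × 2: (2)·(-238.7) = -477.4 kJ
equation 3 reversed: +424.7 kJ
Since enthalpy is a state function, ΔHrxn = (-744.3) + (-477.4) + (+424.7) = -797.0 kJ

ΔHrxn = -797.0 kJ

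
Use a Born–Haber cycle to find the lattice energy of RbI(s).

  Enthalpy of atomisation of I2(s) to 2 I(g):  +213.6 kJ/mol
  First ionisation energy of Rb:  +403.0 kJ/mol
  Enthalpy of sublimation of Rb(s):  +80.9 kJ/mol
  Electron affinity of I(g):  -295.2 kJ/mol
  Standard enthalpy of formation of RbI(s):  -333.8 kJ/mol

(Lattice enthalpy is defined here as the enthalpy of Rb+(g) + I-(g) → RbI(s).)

ΔHf° = 1·ΔHsub + 1·(ΣIE) + 1/2·D(I2) + 1·EA + U
-333.8 = 1·(+80.9) + 1·(+403.0) + 1/2·(+213.6) + 1·(-295.2) + U
U = -333.8 − (+295.5) = -629.3 kJ/mol

U = -629.3 kJ/mol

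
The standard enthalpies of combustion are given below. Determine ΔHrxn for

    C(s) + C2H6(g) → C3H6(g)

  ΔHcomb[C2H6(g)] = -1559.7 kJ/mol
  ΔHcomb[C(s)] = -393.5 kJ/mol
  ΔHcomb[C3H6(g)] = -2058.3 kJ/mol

ΔHrxn = 105.1 kJ/mol

With combustion enthalpies, reactants minus products:
= [1·(-393.5) + 1·(-1559.7)] − [1·(-2058.3)]
= 105.1 kJ/mol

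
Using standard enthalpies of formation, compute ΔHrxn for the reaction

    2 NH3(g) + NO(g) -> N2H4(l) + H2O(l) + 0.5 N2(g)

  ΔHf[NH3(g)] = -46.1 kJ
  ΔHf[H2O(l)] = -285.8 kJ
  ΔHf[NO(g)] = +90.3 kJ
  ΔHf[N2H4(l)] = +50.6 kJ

ΔHrxn = -233.3 kJ

Products: 1·(+50.6) + 1·(-285.8) + 1/2·(+0.0) = -235.2
Reactants: 2·(-46.1) + 1·(+90.3) = -1.9
ΔHrxn = (-235.2) − (-1.9) = -233.3 kJ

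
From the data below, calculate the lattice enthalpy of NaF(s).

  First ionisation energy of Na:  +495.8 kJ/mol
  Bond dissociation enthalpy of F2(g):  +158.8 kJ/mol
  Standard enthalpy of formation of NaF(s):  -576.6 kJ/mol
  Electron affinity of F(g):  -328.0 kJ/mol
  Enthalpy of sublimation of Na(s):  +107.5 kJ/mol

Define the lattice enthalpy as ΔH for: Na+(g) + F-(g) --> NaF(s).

ΔHf° = 1·ΔHsub + 1·(ΣIE) + 1/2·D(F2) + 1·EA + U
-576.6 = 1·(+107.5) + 1·(+495.8) + 1/2·(+158.8) + 1·(-328.0) + U
U = -576.6 − (+354.7) = -931.3 kJ/mol

U = -931.3 kJ/mol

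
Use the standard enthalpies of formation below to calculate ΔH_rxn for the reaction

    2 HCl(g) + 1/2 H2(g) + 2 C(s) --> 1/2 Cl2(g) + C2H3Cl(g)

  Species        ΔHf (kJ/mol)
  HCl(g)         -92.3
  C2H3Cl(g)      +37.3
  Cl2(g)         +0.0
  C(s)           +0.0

Products: 1/2·(+0.0) + 1·(+37.3) = +37.3
Reactants: 2·(-92.3) + 1/2·(+0.0) + 2·(+0.0) = -184.6
ΔH_rxn = (+37.3) − (-184.6) = 221.9 kJ/mol

ΔH_rxn = 221.9 kJ/mol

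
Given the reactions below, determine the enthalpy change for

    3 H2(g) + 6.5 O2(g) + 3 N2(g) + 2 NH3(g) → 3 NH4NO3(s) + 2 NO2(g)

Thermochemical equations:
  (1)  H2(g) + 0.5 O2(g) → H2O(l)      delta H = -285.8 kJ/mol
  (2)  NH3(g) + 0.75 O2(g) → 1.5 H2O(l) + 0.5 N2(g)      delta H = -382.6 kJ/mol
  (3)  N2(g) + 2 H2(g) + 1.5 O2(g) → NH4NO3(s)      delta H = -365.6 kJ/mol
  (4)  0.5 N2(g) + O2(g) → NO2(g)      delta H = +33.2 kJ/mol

delta H = -938.2 kJ/mol

(1) reversed and × 3: (-3)·(-285.8) = +857.4 kJ/mol
(2) × 2: (2)·(-382.6) = -765.2 kJ/mol
(3) × 3: (3)·(-365.6) = -1096.8 kJ/mol
(4) × 2: (2)·(+33.2) = +66.4 kJ/mol
delta H = (-3)·(-285.8) + (2)·(-382.6) + (3)·(-365.6) + (2)·(+33.2) = -938.2 kJ/mol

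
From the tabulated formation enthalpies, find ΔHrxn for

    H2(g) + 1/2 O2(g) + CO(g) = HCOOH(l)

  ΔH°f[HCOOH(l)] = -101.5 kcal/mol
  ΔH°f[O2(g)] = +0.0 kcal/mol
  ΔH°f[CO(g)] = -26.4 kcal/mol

Products: 1·(-101.5) = -101.5
Reactants: 1·(+0.0) + 1/2·(+0.0) + 1·(-26.4) = -26.4
ΔHrxn = (-101.5) − (-26.4) = -75.1 kcal/mol

ΔHrxn = -75.1 kcal/mol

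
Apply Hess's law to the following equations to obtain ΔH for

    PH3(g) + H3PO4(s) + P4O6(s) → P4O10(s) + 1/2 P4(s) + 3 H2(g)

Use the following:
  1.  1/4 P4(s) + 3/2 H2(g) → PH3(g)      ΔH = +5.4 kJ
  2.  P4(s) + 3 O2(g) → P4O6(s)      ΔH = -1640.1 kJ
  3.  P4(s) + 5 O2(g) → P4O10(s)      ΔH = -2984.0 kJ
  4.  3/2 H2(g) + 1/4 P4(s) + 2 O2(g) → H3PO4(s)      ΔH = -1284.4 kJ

eq. 1 reversed (reverse to put PH3(g) on the reactant side): -5.4 kJ
eq. 2 reversed (P4O6(s) must end up as a reactant): +1640.1 kJ
eq. 3 as written (P4O10(s) already on the product side): -2984.0 kJ
eq. 4 reversed (H3PO4(s) must end up as a reactant): +1284.4 kJ
ΔH = (-5.4) + (+1640.1) + (-2984.0) + (+1284.4) = -64.9 kJ

ΔH = -64.9 kJ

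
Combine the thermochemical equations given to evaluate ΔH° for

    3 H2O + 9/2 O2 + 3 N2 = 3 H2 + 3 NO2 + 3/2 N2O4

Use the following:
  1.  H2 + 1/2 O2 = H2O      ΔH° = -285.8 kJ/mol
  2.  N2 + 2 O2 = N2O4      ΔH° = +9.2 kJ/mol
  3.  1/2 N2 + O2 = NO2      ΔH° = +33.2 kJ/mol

eq. 1 reversed and × 3: (-3)·(-285.8) = +857.4 kJ/mol
eq. 2 × 3/2: (3/2)·(+9.2) = +13.8 kJ/mol
eq. 3 × 3: (3)·(+33.2) = +99.6 kJ/mol
ΔH° = (+857.4) + (+13.8) + (+99.6) = 970.8 kJ/mol

ΔH° = 970.8 kJ/mol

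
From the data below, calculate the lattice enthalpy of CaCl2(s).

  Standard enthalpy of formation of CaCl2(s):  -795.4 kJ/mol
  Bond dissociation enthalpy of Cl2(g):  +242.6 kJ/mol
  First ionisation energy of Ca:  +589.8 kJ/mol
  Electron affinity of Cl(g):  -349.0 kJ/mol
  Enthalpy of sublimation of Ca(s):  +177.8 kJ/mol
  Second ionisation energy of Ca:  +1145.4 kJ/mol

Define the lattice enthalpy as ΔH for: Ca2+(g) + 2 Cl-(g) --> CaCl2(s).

U = -2253.0 kJ/mol

ΔHf° = 1·ΔHsub + 1·(ΣIE) + 1·D(Cl2) + 2·EA + U
-795.4 = 1·(+177.8) + 1·(+1735.2) + 1·(+242.6) + 2·(-349.0) + U
U = -795.4 − (+1457.6) = -2253.0 kJ/mol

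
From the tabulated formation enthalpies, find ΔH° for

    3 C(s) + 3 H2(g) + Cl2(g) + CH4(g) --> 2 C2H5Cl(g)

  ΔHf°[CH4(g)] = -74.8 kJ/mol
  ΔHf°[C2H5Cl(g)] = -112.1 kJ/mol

ΔH° = -149.4 kJ/mol

ΔH°rxn = Σ nΔHf°(products) − Σ nΔHf°(reactants).
Products: 2·(-112.1) = -224.2
Reactants: 3·(+0.0) + 3·(+0.0) + 1·(+0.0) + 1·(-74.8) = -74.8
ΔH° = (-224.2) − (-74.8) = -149.4 kJ/mol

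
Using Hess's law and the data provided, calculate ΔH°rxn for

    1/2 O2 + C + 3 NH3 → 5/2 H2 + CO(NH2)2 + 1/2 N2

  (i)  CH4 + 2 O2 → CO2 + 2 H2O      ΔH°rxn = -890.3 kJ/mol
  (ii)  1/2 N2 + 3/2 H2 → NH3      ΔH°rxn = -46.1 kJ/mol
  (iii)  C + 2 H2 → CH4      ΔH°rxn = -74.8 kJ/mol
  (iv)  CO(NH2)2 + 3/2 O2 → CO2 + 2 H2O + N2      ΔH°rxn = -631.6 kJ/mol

ΔH°rxn = -195.2 kJ/mol

(i) as written: -890.3 kJ/mol
(ii) reversed and × 3 (reverse to put NH3 on the reactant side; ×3 to match 3 NH3 in the target): (-3)·(-46.1) = +138.3 kJ/mol
(iii) as written (C already on the reactant side): -74.8 kJ/mol
(iv) reversed (reverse to put CO(NH2)2 on the product side): +631.6 kJ/mol
ΔH°rxn = (-890.3) + (+138.3) + (-74.8) + (+631.6) = -195.2 kJ/mol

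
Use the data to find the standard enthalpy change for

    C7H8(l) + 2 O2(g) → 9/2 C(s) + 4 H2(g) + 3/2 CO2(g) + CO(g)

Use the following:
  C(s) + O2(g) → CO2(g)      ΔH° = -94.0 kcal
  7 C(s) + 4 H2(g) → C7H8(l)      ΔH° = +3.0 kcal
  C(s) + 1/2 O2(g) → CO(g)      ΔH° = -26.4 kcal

ΔH° = -170.4 kcal

equation 1 × 3/2 (×3/2 to match 3/2 CO2(g) in the target): (3/2)·(-94.0) = -141.0 kcal
equation 2 reversed (C7H8(l) must end up as a reactant): -3.0 kcal
equation 3 as written (CO(g) already on the product side): -26.4 kcal
Since enthalpy is a state function, ΔH° = (3/2)·(-94.0) + (-1)·(+3.0) + (1)·(-26.4) = -170.4 kcal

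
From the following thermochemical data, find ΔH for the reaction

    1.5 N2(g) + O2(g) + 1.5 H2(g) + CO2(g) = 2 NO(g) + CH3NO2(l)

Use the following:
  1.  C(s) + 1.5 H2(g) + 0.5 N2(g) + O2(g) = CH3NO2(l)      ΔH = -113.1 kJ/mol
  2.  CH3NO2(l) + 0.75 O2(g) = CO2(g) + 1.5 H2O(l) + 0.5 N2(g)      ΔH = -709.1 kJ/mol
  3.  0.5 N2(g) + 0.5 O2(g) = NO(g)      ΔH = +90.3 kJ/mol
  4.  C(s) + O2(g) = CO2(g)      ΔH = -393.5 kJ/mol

eq. 1 as written (H2(g) already on the reactant side): -113.1 kJ/mol
eq. 2: not needed (H2O(l) appears nowhere else).
eq. 3 × 2 (scale by 2 for the 2 NO(g)): (2)·(+90.3) = +180.6 kJ/mol
eq. 4 reversed: +393.5 kJ/mol
By Hess's law, ΔH = (1)·(-113.1) + (2)·(+90.3) + (-1)·(-393.5) = 461.0 kJ/mol

ΔH = 461.0 kJ/mol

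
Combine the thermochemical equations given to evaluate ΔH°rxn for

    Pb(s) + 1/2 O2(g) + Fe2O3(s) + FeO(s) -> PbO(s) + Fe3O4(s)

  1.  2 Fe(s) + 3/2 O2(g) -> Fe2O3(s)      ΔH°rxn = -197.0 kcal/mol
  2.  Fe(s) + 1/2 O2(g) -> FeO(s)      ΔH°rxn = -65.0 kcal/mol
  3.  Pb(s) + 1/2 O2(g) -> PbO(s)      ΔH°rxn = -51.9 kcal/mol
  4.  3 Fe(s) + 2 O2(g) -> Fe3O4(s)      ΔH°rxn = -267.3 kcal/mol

eq. 1 reversed (Fe2O3(s) must end up as a reactant): +197.0 kcal/mol
eq. 2 reversed (FeO(s) must end up as a reactant): +65.0 kcal/mol
eq. 3 as written (PbO(s) already on the product side): -51.9 kcal/mol
eq. 4 as written (Fe3O4(s) already on the product side): -267.3 kcal/mol
Since enthalpy is a state function, ΔH°rxn = (+197.0) + (+65.0) + (-51.9) + (-267.3) = -57.2 kcal/mol

ΔH°rxn = -57.2 kcal/mol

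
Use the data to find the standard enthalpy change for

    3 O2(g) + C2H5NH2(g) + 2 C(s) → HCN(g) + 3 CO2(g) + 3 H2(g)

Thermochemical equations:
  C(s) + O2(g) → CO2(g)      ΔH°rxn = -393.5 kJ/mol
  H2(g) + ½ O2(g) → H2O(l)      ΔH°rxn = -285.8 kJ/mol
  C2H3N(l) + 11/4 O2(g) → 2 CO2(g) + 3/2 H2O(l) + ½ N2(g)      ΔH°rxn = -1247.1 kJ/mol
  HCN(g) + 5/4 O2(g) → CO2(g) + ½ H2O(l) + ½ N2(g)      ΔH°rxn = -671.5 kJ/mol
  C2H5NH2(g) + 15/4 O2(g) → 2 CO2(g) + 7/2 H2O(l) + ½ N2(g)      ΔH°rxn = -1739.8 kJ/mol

equation 1 × 2 (×2 to match 2 C(s) in the target): (2)·(-393.5) = -787.0 kJ/mol
equation 2 reversed and × 3 (reverse to put H2(g) on the product side; ×3 to match 3 H2(g) in the target): (-3)·(-285.8) = +857.4 kJ/mol
equation 3: not needed (C2H3N(l) appears nowhere else).
equation 4 reversed (reverse to put HCN(g) on the product side): +671.5 kJ/mol
equation 5 as written (C2H5NH2(g) already on the reactant side): -1739.8 kJ/mol
ΔH°rxn = (-787.0) + (+857.4) + (+671.5) + (-1739.8) = -997.9 kJ/mol

ΔH°rxn = -997.9 kJ/mol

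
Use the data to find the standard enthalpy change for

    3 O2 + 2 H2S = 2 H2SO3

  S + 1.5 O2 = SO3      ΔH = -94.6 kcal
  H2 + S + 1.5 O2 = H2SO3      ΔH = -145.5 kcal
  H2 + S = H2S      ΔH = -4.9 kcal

ΔH = -281.2 kcal

equation 1: not needed (SO3 appears nowhere else).
equation 2 × 2 (scale by 2 for the 2 H2SO3): (2)·(-145.5) = -291.0 kcal
equation 3 reversed and × 2 (H2S must end up as a reactant; scale by 2 for the 2 H2S): (-2)·(-4.9) = +9.8 kcal
ΔH = (-291.0) + (+9.8) = -281.2 kcal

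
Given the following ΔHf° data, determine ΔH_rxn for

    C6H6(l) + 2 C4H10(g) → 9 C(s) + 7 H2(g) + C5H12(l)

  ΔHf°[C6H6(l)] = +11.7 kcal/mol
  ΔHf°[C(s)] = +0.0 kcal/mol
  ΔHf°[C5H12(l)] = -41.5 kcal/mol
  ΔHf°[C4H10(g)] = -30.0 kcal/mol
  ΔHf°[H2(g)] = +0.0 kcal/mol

Products: 9·(+0.0) + 7·(+0.0) + 1·(-41.5) = -41.5
Reactants: 1·(+11.7) + 2·(-30.0) = -48.3
ΔH_rxn = (-41.5) − (-48.3) = 6.8 kcal/mol

ΔH_rxn = 6.8 kcal/mol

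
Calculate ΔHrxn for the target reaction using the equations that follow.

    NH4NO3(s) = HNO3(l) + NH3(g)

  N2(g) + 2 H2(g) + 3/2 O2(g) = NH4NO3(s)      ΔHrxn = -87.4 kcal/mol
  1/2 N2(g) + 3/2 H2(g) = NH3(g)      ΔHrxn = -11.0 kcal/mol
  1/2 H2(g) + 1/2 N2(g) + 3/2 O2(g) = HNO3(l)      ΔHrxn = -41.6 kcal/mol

equation 1 reversed: +87.4 kcal/mol
equation 2 as written: -11.0 kcal/mol
equation 3 as written: -41.6 kcal/mol
By Hess's law, ΔHrxn = (+87.4) + (-11.0) + (-41.6) = 34.8 kcal/mol

ΔHrxn = 34.8 kcal/mol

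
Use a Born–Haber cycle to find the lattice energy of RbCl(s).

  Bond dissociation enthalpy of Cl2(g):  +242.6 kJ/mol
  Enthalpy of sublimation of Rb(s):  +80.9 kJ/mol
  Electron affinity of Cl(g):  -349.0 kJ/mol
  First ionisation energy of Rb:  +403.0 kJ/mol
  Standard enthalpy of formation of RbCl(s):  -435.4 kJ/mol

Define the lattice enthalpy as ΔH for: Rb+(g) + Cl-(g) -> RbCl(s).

U = -691.6 kJ/mol

ΔHf° = 1·ΔHsub + 1·(ΣIE) + 1/2·D(Cl2) + 1·EA + U
-435.4 = 1·(+80.9) + 1·(+403.0) + 1/2·(+242.6) + 1·(-349.0) + U
U = -435.4 − (+256.2) = -691.6 kJ/mol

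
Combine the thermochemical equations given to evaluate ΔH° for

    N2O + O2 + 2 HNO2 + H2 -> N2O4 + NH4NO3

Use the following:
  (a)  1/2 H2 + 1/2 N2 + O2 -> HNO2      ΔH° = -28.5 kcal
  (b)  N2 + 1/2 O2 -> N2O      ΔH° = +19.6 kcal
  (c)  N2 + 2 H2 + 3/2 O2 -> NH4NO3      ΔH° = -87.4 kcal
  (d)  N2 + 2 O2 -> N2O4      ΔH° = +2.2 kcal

(a) reversed and × 2: (-2)·(-28.5) = +57.0 kcal
(b) reversed: -19.6 kcal
(c) as written: -87.4 kcal
(d) as written: +2.2 kcal
Combining the equations, ΔH° = (-2)·(-28.5) + (-1)·(+19.6) + (1)·(-87.4) + (1)·(+2.2) = -47.8 kcal

ΔH° = -47.8 kcal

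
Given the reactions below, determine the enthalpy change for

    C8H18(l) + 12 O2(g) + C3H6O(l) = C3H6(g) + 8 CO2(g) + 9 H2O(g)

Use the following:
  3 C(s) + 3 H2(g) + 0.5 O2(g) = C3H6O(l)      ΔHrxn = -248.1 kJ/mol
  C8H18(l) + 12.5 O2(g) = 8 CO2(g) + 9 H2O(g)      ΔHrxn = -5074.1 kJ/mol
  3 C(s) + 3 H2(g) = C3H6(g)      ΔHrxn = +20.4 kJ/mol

equation 1 reversed (C3H6O(l) must end up as a reactant): +248.1 kJ/mol
equation 2 as written (C8H18(l) already on the reactant side): -5074.1 kJ/mol
equation 3 as written (C3H6(g) already on the product side): +20.4 kJ/mol
ΔHrxn = (-1)·(-248.1) + (1)·(-5074.1) + (1)·(+20.4) = -4805.6 kJ/mol

ΔHrxn = -4805.6 kJ/mol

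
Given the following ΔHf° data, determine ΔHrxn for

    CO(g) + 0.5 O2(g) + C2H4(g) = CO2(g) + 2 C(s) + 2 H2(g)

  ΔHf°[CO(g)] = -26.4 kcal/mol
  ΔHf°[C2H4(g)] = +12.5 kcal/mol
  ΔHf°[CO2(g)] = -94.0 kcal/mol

ΔHrxn = -80.1 kcal/mol

Products: 1·(-94.0) + 2·(+0.0) + 2·(+0.0) = -94.0
Reactants: 1·(-26.4) + 1/2·(+0.0) + 1·(+12.5) = -13.9
ΔHrxn = (-94.0) − (-13.9) = -80.1 kcal/mol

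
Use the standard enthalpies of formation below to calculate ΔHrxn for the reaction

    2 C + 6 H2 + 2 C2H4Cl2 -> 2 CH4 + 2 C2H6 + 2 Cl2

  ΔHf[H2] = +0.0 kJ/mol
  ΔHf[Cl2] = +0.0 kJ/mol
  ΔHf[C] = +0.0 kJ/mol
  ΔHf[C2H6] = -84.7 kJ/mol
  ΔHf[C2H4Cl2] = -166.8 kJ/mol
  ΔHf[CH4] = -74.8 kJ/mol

Products: 2·(-74.8) + 2·(-84.7) + 2·(+0.0) = -319.0
Reactants: 2·(+0.0) + 6·(+0.0) + 2·(-166.8) = -333.6
ΔHrxn = (-319.0) − (-333.6) = 14.6 kJ/mol

ΔHrxn = 14.6 kJ/mol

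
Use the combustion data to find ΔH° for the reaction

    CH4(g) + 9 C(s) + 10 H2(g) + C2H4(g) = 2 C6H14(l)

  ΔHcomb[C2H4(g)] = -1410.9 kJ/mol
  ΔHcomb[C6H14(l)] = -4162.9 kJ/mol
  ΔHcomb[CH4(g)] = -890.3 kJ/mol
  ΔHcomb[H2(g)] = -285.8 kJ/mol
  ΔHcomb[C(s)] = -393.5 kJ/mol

ΔH° = -374.9 kJ/mol

With combustion enthalpies, reactants minus products:
= [1·(-890.3) + 9·(-393.5) + 10·(-285.8) + 1·(-1410.9)] − [2·(-4162.9)]
= -374.9 kJ/mol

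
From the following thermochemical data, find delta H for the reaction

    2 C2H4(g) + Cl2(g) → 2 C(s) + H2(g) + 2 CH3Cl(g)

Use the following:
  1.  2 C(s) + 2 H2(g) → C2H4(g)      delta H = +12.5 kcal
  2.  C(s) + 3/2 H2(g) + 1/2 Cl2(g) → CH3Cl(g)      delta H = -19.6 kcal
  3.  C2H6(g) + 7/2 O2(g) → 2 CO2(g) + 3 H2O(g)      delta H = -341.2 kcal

eq. 1 reversed and × 2: (-2)·(+12.5) = -25.0 kcal
eq. 2 × 2: (2)·(-19.6) = -39.2 kcal
eq. 3: not needed.
Summing the manipulated equations, delta H = (-2)·(+12.5) + (2)·(-19.6) = -64.2 kcal

delta H = -64.2 kcal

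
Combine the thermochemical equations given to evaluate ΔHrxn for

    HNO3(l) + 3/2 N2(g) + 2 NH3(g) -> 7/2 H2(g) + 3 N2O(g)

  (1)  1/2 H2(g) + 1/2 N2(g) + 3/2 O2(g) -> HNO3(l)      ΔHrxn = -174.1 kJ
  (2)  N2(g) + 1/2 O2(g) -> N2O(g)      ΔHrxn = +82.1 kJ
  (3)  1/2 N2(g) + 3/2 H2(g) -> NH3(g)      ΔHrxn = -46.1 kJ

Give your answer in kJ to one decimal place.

(1) reversed: +174.1 kJ
(2) × 3: (3)·(+82.1) = +246.3 kJ
(3) reversed and × 2: (-2)·(-46.1) = +92.2 kJ
Combining the equations, ΔHrxn = (-1)·(-174.1) + (3)·(+82.1) + (-2)·(-46.1) = 512.6 kJ

ΔHrxn = 512.6 kJ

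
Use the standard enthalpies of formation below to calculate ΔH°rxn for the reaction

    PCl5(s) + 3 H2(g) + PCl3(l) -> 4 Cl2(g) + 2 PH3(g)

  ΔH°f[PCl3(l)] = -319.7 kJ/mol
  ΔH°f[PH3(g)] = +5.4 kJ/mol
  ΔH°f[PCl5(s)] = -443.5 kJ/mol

ΔH°rxn = 774.0 kJ/mol

Products: 4·(+0.0) + 2·(+5.4) = +10.8
Reactants: 1·(-443.5) + 3·(+0.0) + 1·(-319.7) = -763.2
ΔH°rxn = (+10.8) − (-763.2) = 774.0 kJ/mol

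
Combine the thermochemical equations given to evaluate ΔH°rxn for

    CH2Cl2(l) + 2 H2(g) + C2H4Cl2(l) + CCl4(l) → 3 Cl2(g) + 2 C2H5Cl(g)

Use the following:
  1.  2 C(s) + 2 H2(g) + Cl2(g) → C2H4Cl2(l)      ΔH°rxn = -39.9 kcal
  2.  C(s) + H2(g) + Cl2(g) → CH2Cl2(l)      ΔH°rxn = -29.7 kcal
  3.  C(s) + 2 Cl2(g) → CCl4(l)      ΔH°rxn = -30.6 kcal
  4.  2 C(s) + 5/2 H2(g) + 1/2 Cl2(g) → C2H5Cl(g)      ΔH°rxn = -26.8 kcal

ΔH°rxn = 46.6 kcal

eq. 1 reversed (C2H4Cl2(l) must end up as a reactant): +39.9 kcal
eq. 2 reversed (reverse to put CH2Cl2(l) on the reactant side): +29.7 kcal
eq. 3 reversed (CCl4(l) must end up as a reactant): +30.6 kcal
eq. 4 × 2 (scale by 2 for the 2 C2H5Cl(g)): (2)·(-26.8) = -53.6 kcal
By Hess's law, ΔH°rxn = (+39.9) + (+29.7) + (+30.6) + (-53.6) = 46.6 kcal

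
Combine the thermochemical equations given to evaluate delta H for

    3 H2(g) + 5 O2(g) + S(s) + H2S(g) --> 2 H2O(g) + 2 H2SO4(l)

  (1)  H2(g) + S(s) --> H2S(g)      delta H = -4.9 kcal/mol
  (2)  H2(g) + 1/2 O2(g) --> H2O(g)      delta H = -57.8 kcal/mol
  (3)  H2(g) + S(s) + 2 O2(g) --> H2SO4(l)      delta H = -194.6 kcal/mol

delta H = -499.9 kcal/mol

(1) reversed: +4.9 kcal/mol
(2) × 2: (2)·(-57.8) = -115.6 kcal/mol
(3) × 2: (2)·(-194.6) = -389.2 kcal/mol
Summing the manipulated equations, delta H = (-1)·(-4.9) + (2)·(-57.8) + (2)·(-194.6) = -499.9 kcal/mol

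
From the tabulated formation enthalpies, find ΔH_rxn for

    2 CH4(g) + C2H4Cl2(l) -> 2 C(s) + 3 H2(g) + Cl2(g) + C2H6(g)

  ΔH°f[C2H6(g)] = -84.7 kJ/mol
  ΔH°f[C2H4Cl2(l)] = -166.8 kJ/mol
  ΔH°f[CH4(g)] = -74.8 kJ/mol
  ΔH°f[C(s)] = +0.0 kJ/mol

ΔH°rxn = Σ nΔHf°(products) − Σ nΔHf°(reactants).
Products: 2·(+0.0) + 3·(+0.0) + 1·(+0.0) + 1·(-84.7) = -84.7
Reactants: 2·(-74.8) + 1·(-166.8) = -316.4
ΔH_rxn = (-84.7) − (-316.4) = 231.7 kJ/mol

ΔH_rxn = 231.7 kJ/mol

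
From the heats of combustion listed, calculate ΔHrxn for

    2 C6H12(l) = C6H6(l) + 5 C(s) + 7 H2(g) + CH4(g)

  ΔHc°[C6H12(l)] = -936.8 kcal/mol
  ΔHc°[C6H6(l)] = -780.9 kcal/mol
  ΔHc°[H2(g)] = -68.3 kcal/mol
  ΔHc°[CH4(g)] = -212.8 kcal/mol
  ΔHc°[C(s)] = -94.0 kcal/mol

ΔHrxn = 68.2 kcal/mol

Using ΔH = Σ nΔHc°(reactants) − Σ nΔHc°(products):
= [2·(-936.8)] − [1·(-780.9) + 5·(-94.0) + 7·(-68.3) + 1·(-212.8)]
= 68.2 kcal/mol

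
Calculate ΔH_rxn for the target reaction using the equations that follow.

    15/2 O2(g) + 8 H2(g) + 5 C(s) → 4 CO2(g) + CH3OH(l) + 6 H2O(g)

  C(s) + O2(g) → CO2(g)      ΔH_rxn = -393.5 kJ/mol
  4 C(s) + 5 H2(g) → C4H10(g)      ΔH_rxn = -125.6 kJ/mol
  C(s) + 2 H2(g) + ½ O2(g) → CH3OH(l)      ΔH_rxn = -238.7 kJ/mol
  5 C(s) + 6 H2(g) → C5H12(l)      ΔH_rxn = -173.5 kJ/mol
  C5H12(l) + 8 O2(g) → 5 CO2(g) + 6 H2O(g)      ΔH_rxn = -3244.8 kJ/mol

ΔH_rxn = -3263.5 kJ/mol

equation 1 reversed: +393.5 kJ/mol
equation 2: not needed (C4H10(g) appears nowhere else).
equation 3 as written (CH3OH(l) already on the product side): -238.7 kJ/mol
equation 4 as written: -173.5 kJ/mol
equation 5 as written (H2O(g) already on the product side): -3244.8 kJ/mol
ΔH_rxn = (-1)·(-393.5) + (1)·(-238.7) + (1)·(-173.5) + (1)·(-3244.8) = -3263.5 kJ/mol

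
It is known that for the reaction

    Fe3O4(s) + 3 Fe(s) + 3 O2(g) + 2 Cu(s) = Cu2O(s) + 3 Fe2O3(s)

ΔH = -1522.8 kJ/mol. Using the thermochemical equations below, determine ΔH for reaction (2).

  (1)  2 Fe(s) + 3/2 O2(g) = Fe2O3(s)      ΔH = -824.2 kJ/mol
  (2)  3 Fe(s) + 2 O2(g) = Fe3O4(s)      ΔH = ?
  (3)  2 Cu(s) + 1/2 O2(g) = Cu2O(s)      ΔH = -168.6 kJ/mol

ΔH = -1118.4 kJ/mol

(1) × 3 (scale by 3 for the 3 Fe2O3(s)): (3)·(-824.2) = -2472.6 kJ/mol
(2) reversed (reverse to put Fe3O4(s) on the reactant side): contributes −x
(3) as written (Cu2O(s) already on the product side): -168.6 kJ/mol
-1522.8 = (-2472.6) + (-168.6) − x
x = (-1522.8 − (-2641.2)) / (-1) = -1118.4 kJ/mol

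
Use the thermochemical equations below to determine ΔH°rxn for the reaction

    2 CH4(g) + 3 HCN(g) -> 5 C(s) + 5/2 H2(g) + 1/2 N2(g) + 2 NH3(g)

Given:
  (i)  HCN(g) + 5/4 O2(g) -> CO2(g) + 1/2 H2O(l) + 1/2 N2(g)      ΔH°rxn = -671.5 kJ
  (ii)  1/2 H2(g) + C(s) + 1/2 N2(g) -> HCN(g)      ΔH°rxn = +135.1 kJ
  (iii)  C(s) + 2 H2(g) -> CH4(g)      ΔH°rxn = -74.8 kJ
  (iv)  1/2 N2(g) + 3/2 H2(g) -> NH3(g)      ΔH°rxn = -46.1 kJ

(i): not needed.
(ii) reversed and × 3: (-3)·(+135.1) = -405.3 kJ
(iii) reversed and × 2: (-2)·(-74.8) = +149.6 kJ
(iv) × 2: (2)·(-46.1) = -92.2 kJ
ΔH°rxn = (-3)·(+135.1) + (-2)·(-74.8) + (2)·(-46.1) = -347.9 kJ

ΔH°rxn = -347.9 kJ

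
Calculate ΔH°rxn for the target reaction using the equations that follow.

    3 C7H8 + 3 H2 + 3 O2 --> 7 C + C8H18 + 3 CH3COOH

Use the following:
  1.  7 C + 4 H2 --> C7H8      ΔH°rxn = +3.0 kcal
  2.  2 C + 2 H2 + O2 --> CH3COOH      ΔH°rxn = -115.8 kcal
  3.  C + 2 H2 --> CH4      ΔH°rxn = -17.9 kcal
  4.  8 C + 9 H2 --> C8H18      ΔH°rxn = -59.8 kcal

eq. 1 reversed and × 3: (-3)·(+3.0) = -9.0 kcal
eq. 2 × 3: (3)·(-115.8) = -347.4 kcal
eq. 3: not needed.
eq. 4 as written: -59.8 kcal
Combining the equations, ΔH°rxn = (-3)·(+3.0) + (3)·(-115.8) + (1)·(-59.8) = -416.2 kcal

ΔH°rxn = -416.2 kcal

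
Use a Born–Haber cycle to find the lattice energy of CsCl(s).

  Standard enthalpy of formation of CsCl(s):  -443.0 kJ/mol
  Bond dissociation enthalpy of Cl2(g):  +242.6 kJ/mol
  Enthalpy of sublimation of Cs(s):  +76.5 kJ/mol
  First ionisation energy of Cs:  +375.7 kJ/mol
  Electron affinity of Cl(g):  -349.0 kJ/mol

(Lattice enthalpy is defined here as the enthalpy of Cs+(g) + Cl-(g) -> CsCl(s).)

U = -667.5 kJ/mol

ΔHf° = 1·ΔHsub + 1·(ΣIE) + 1/2·D(Cl2) + 1·EA + U
-443.0 = 1·(+76.5) + 1·(+375.7) + 1/2·(+242.6) + 1·(-349.0) + U
U = -443.0 − (+224.5) = -667.5 kJ/mol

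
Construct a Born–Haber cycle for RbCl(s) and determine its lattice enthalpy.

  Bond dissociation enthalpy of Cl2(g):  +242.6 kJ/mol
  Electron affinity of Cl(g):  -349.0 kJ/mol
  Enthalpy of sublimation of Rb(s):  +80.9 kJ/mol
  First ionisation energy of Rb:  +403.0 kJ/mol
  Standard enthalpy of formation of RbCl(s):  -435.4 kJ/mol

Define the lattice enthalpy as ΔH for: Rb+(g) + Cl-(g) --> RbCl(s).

ΔHf° = 1·ΔHsub + 1·(ΣIE) + 1/2·D(Cl2) + 1·EA + U
-435.4 = 1·(+80.9) + 1·(+403.0) + 1/2·(+242.6) + 1·(-349.0) + U
U = -435.4 − (+256.2) = -691.6 kJ/mol

U = -691.6 kJ/mol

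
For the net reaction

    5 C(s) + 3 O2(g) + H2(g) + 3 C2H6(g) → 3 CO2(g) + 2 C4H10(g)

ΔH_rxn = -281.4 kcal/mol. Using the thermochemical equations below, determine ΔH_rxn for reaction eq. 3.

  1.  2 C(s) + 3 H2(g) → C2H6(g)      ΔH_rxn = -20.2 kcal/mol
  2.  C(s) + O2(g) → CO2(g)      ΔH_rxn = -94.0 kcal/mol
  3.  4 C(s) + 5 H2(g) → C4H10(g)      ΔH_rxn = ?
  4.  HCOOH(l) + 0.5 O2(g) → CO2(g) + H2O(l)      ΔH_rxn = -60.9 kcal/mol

eq. 1 reversed and × 3 (C2H6(g) must end up as a reactant; scale by 3 for the 3 C2H6(g)): (-3)·(-20.2) = +60.6 kcal/mol
eq. 2 × 3: (3)·(-94.0) = -282.0 kcal/mol
eq. 3 × 2 (×2 to match 2 C4H10(g) in the target): contributes 2·x
eq. 4: not needed (H2O(l) appears nowhere else).
-281.4 = (+60.6) + (-282.0) + 2·x
x = (-281.4 − (-221.4)) / (2) = -30.0 kcal/mol

ΔH_rxn = -30.0 kcal/mol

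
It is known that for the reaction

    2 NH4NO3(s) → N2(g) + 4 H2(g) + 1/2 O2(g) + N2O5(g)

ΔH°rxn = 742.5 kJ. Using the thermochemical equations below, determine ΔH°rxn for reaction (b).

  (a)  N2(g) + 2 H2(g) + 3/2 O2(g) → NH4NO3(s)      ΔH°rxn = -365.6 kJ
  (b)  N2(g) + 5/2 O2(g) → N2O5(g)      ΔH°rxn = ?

(a) reversed and × 2 (reverse to put NH4NO3(s) on the reactant side; ×2 to match 2 NH4NO3(s) in the target): (-2)·(-365.6) = +731.2 kJ
(b) as written (N2O5(g) already on the product side): contributes x
+742.5 = (+731.2) + x
x = (+742.5 − (+731.2)) / (1) = 11.3 kJ

ΔH°rxn = 11.3 kJ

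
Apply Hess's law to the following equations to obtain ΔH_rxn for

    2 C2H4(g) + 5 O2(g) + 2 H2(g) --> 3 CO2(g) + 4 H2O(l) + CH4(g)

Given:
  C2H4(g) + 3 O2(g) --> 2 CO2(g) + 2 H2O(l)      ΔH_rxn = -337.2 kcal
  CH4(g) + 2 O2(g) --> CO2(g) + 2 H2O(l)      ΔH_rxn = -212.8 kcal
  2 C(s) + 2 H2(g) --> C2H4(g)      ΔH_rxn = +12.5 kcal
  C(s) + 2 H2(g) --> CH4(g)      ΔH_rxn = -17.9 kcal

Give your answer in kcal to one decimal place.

ΔH_rxn = -598.3 kcal

equation 1 as written: -337.2 kcal
equation 2 as written: -212.8 kcal
equation 3 reversed: -12.5 kcal
equation 4 × 2: (2)·(-17.9) = -35.8 kcal
Since enthalpy is a state function, ΔH_rxn = (-337.2) + (-212.8) + (-12.5) + (-35.8) = -598.3 kcal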